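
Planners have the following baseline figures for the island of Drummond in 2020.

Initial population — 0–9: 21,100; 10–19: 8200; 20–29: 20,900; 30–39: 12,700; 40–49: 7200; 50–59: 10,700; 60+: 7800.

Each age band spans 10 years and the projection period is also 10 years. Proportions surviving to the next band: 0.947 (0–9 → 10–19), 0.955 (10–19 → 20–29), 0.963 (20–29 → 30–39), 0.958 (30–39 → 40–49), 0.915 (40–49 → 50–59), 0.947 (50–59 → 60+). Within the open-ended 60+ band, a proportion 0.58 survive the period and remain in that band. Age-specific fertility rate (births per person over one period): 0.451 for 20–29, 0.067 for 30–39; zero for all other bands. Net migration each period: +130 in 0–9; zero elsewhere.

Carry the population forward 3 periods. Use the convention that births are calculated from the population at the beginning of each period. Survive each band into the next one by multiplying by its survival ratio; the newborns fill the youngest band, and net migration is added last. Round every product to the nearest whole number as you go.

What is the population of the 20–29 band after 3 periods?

Call the bands 1 to 7, youngest first.
— Period 1 —
Births: 20900 * 0.451 = 9426 ; 12700 * 0.067 = 851 → 10277
Band 2: 21100 * 0.947 = 19982
Band 3: 8200 * 0.955 = 7831
Band 4: 20900 * 0.963 = 20127
Band 5: 12700 * 0.958 = 12167
Band 6: 7200 * 0.915 = 6588
Band 7: 10700 * 0.947 + 7800 * 0.58 = 10133 + 4524 = 14657
Net migration: Band 1 + 130 → 10407
→ [10407, 19982, 7831, 20127, 12167, 6588, 14657]
— Period 2 —
Births: 7831 * 0.451 = 3532 ; 20127 * 0.067 = 1349 → 4881
Band 2: 10407 * 0.947 = 9855
Band 3: 19982 * 0.955 = 19083
Band 4: 7831 * 0.963 = 7541
Band 5: 20127 * 0.958 = 19282
Band 6: 12167 * 0.915 = 11133
Band 7: 6588 * 0.947 + 14657 * 0.58 = 6239 + 8501 = 14740
Net migration: Band 1 + 130 → 5011
→ [5011, 9855, 19083, 7541, 19282, 11133, 14740]
— Period 3 —
Births: 19083 * 0.451 = 8606 ; 7541 * 0.067 = 505 → 9111
Band 2: 5011 * 0.947 = 4745
Band 3: 9855 * 0.955 = 9412
Band 4: 19083 * 0.963 = 18377
Band 5: 7541 * 0.958 = 7224
Band 6: 19282 * 0.915 = 17643
Band 7: 11133 * 0.947 + 14740 * 0.58 = 10543 + 8549 = 19092
Net migration: Band 1 + 130 → 9241
→ [9241, 4745, 9412, 18377, 7224, 17643, 19092]

9412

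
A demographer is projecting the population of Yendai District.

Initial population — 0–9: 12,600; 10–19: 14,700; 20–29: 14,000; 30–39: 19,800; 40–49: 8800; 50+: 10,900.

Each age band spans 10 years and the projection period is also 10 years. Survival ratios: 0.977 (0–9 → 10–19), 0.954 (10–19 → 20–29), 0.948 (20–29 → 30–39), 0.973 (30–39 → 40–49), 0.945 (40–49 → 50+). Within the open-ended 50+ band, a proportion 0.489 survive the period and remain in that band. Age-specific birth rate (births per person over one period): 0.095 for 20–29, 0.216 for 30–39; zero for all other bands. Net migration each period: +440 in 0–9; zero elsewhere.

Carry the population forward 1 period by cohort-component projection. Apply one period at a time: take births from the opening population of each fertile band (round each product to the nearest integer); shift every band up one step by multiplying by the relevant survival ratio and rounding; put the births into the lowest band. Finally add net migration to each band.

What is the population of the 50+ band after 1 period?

13646

After projecting period 1:
Births: 14000 * 0.095 = 1330  |  19800 * 0.216 = 4277 ⇒ total 5607
10–19: 12600 * 0.977 = 12310
20–29: 14700 * 0.954 = 14024
30–39: 14000 * 0.948 = 13272
40–49: 19800 * 0.973 = 19265
50+: 8800 * 0.945 + 10900 * 0.489 = 8316 + 5330 = 13646
Net migration: 0–9 + 440 → 6047
Giving 6047 / 12310 / 14024 / 13272 / 19265 / 13646.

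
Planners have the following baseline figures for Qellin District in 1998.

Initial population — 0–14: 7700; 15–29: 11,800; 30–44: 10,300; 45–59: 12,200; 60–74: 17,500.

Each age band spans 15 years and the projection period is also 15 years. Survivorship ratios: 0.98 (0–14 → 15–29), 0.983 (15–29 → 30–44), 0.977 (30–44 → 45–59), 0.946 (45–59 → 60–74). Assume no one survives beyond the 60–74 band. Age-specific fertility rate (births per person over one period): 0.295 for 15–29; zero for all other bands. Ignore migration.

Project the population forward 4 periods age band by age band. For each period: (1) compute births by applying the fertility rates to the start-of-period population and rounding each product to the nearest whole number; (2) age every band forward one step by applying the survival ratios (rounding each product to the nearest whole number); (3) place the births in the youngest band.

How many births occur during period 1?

[period 1]
Births: 11800 × 0.295 = 3481
15–29: 7700 × 0.98 = 7546
30–44: 11800 × 0.983 = 11599
45–59: 10300 × 0.977 = 10063
60–74: 12200 × 0.946 = 11541
→ [3481, 7546, 11599, 10063, 11541]

3481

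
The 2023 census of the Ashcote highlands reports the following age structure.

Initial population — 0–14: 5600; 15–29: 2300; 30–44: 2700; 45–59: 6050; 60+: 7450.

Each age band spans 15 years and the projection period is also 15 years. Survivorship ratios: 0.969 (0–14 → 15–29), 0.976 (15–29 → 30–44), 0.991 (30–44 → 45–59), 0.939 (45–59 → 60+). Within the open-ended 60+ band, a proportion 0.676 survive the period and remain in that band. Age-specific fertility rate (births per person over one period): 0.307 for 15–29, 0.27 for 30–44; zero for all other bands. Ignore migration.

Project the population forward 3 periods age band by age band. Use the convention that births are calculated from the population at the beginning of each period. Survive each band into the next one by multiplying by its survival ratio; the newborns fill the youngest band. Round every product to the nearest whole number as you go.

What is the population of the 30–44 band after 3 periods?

1358

[period 1]
Births: 2300 × 0.307 = 706, 2700 × 0.27 = 729 ⇒ total 1435
15–29: 5600 × 0.969 = 5426
30–44: 2300 × 0.976 = 2245
45–59: 2700 × 0.991 = 2676
60+: 6050 × 0.939 + 7450 × 0.676 = 5681 + 5036 = 10717
Population now: 0–14=1435, 15–29=5426, 30–44=2245, 45–59=2676, 60+=10717
[period 2]
Births: 5426 × 0.307 = 1666, 2245 × 0.27 = 606 ⇒ total 2272
15–29: 1435 × 0.969 = 1391
30–44: 5426 × 0.976 = 5296
45–59: 2245 × 0.991 = 2225
60+: 2676 × 0.939 + 10717 × 0.676 = 2513 + 7245 = 9758
Population now: 0–14=2272, 15–29=1391, 30–44=5296, 45–59=2225, 60+=9758
[period 3]
Births: 1391 × 0.307 = 427, 5296 × 0.27 = 1430 ⇒ total 1857
15–29: 2272 × 0.969 = 2202
30–44: 1391 × 0.976 = 1358
45–59: 5296 × 0.991 = 5248
60+: 2225 × 0.939 + 9758 × 0.676 = 2089 + 6596 = 8685
Population now: 0–14=1857, 15–29=2202, 30–44=1358, 45–59=5248, 60+=8685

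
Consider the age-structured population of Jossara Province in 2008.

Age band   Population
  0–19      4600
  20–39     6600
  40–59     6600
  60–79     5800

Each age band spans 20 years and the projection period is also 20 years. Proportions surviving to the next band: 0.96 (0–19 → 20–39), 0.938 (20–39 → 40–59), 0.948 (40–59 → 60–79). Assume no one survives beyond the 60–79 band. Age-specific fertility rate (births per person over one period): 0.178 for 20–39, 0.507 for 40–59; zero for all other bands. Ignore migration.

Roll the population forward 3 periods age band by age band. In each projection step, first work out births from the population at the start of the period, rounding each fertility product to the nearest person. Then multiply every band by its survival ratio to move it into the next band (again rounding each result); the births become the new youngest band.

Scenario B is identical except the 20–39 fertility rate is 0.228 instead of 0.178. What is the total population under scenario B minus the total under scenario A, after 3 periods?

Let group 1 be 0–19 through group 4 = 60–79.
Period 1.
Births: 6600 × 0.178 = 1175  |  6600 × 0.507 = 3346 ⇒ total 4521
Group 2: 4600 × 0.96 = 4416
Group 3: 6600 × 0.938 = 6191
Group 4: 6600 × 0.948 = 6257
→ [4521, 4416, 6191, 6257]
Period 2.
Births: 4416 × 0.178 = 786  |  6191 × 0.507 = 3139 ⇒ total 3925
Group 2: 4521 × 0.96 = 4340
Group 3: 4416 × 0.938 = 4142
Group 4: 6191 × 0.948 = 5869
→ [3925, 4340, 4142, 5869]
Period 3.
Births: 4340 × 0.178 = 773  |  4142 × 0.507 = 2100 ⇒ total 2873
Group 2: 3925 × 0.96 = 3768
Group 3: 4340 × 0.938 = 4071
Group 4: 4142 × 0.948 = 3927
→ [2873, 3768, 4071, 3927]
Scenario A total after 3 periods: 14639
Scenario B projection —
Period 1.
Births: 6600 × 0.228 = 1505  |  6600 × 0.507 = 3346 ⇒ total 4851
Group 2: 4600 × 0.96 = 4416
Group 3: 6600 × 0.938 = 6191
Group 4: 6600 × 0.948 = 6257
→ [4851, 4416, 6191, 6257]
Period 2.
Births: 4416 × 0.228 = 1007  |  6191 × 0.507 = 3139 ⇒ total 4146
Group 2: 4851 × 0.96 = 4657
Group 3: 4416 × 0.938 = 4142
Group 4: 6191 × 0.948 = 5869
→ [4146, 4657, 4142, 5869]
Period 3.
Births: 4657 × 0.228 = 1062  |  4142 × 0.507 = 2100 ⇒ total 3162
Group 2: 4146 × 0.96 = 3980
Group 3: 4657 × 0.938 = 4368
Group 4: 4142 × 0.948 = 3927
→ [3162, 3980, 4368, 3927]
Scenario B total after 3 periods: 15437
Difference B − A = 15437 − 14639 = 798

798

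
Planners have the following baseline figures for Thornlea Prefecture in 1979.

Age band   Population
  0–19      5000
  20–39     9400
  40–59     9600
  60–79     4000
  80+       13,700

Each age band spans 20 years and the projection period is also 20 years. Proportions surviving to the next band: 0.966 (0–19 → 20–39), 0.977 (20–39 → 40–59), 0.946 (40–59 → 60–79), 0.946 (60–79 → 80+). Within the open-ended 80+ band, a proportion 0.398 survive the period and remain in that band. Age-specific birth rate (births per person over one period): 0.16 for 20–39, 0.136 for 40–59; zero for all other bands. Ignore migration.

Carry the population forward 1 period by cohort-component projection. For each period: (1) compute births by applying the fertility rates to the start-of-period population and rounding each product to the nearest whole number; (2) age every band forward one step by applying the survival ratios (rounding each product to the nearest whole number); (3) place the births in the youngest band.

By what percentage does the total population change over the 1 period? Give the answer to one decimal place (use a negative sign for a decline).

After projecting period 1:
Births: 9400 × 0.16 = 1504, 9600 × 0.136 = 1306 → 2810
20–39: 5000 × 0.966 = 4830
40–59: 9400 × 0.977 = 9184
60–79: 9600 × 0.946 = 9082
80+: 4000 × 0.946 + 13700 × 0.398 = 3784 + 5453 = 9237
End of period: [2810, 4830, 9184, 9082, 9237]
Total: 41700 → 35143; change = -6557; percentage change = -15.7%

-15.7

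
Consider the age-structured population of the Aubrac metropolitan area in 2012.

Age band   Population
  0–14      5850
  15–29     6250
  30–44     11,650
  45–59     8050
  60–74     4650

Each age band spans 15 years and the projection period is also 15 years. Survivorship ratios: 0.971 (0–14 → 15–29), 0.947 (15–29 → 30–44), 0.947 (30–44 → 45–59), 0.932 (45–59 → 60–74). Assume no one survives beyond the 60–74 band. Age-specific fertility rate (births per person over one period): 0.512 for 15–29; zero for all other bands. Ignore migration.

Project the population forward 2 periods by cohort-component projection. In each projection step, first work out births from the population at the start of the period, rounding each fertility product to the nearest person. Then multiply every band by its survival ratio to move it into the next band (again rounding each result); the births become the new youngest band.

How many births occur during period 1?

3200

Call the groups 1 to 5, youngest first.
Period 1:
Births: 6250 * 0.512 = 3200
Group 2: 5850 * 0.971 = 5680
Group 3: 6250 * 0.947 = 5919
Group 4: 11650 * 0.947 = 11033
Group 5: 8050 * 0.932 = 7503
Giving 3200 / 5680 / 5919 / 11033 / 7503.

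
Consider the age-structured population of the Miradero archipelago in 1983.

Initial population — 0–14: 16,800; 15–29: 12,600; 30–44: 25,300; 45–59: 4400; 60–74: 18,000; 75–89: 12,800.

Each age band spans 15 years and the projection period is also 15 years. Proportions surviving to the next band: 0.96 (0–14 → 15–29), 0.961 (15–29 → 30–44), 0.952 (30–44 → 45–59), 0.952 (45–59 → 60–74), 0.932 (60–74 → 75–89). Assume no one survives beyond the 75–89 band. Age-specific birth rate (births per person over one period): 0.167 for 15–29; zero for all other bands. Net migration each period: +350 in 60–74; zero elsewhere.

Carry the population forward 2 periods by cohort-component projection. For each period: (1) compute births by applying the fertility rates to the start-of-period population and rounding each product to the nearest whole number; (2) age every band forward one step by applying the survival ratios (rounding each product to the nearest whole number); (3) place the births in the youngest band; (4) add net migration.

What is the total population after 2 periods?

— Period 1 —
Births: 12600 × 0.167 = 2104
15–29: 16800 × 0.96 = 16128
30–44: 12600 × 0.961 = 12109
45–59: 25300 × 0.952 = 24086
60–74: 4400 × 0.952 = 4189
75–89: 18000 × 0.932 = 16776
Net migration: 60–74 + 350 → 4539
→ [2104, 16128, 12109, 24086, 4539, 16776]
— Period 2 —
Births: 16128 × 0.167 = 2693
15–29: 2104 × 0.96 = 2020
30–44: 16128 × 0.961 = 15499
45–59: 12109 × 0.952 = 11528
60–74: 24086 × 0.952 = 22930
75–89: 4539 × 0.932 = 4230
Net migration: 60–74 + 350 → 23280
→ [2693, 2020, 15499, 11528, 23280, 4230]
Total after period 2: 2693 + 2020 + 15499 + 11528 + 23280 + 4230 = 59250

59250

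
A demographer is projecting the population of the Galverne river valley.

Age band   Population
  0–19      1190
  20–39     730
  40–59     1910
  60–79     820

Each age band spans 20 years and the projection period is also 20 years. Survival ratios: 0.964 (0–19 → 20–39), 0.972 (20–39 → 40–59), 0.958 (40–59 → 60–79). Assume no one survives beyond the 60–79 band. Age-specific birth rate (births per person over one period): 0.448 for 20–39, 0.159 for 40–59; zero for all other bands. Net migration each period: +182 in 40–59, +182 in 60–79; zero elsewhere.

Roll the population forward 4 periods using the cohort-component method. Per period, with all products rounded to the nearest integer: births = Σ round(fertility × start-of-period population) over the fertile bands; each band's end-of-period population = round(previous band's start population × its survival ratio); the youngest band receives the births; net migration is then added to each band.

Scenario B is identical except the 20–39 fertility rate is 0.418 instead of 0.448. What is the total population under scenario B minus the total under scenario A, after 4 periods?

(Groups numbered youngest = 1 to oldest = 4.)
[period 1]
Births: 730 × 0.448 = 327  |  1910 × 0.159 = 304 → total 631
Group 2: 1190 × 0.964 = 1147
Group 3: 730 × 0.972 = 710
Group 4: 1910 × 0.958 = 1830
Net migration: Group 3 + 182 → 892; Group 4 + 182 → 2012
End of period: [631, 1147, 892, 2012]
[period 2]
Births: 1147 × 0.448 = 514  |  892 × 0.159 = 142 → total 656
Group 2: 631 × 0.964 = 608
Group 3: 1147 × 0.972 = 1115
Group 4: 892 × 0.958 = 855
Net migration: Group 3 + 182 → 1297; Group 4 + 182 → 1037
End of period: [656, 608, 1297, 1037]
[period 3]
Births: 608 × 0.448 = 272  |  1297 × 0.159 = 206 → total 478
Group 2: 656 × 0.964 = 632
Group 3: 608 × 0.972 = 591
Group 4: 1297 × 0.958 = 1243
Net migration: Group 3 + 182 → 773; Group 4 + 182 → 1425
End of period: [478, 632, 773, 1425]
[period 4]
Births: 632 × 0.448 = 283  |  773 × 0.159 = 123 → total 406
Group 2: 478 × 0.964 = 461
Group 3: 632 × 0.972 = 614
Group 4: 773 × 0.958 = 741
Net migration: Group 3 + 182 → 796; Group 4 + 182 → 923
End of period: [406, 461, 796, 923]
Scenario A total after 4 periods: 2586
Scenario B projection —
[period 1]
Births: 730 × 0.418 = 305  |  1910 × 0.159 = 304 → total 609
Group 2: 1190 × 0.964 = 1147
Group 3: 730 × 0.972 = 710
Group 4: 1910 × 0.958 = 1830
Net migration: Group 3 + 182 → 892; Group 4 + 182 → 2012
End of period: [609, 1147, 892, 2012]
[period 2]
Births: 1147 × 0.418 = 479  |  892 × 0.159 = 142 → total 621
Group 2: 609 × 0.964 = 587
Group 3: 1147 × 0.972 = 1115
Group 4: 892 × 0.958 = 855
Net migration: Group 3 + 182 → 1297; Group 4 + 182 → 1037
End of period: [621, 587, 1297, 1037]
[period 3]
Births: 587 × 0.418 = 245  |  1297 × 0.159 = 206 → total 451
Group 2: 621 × 0.964 = 599
Group 3: 587 × 0.972 = 571
Group 4: 1297 × 0.958 = 1243
Net migration: Group 3 + 182 → 753; Group 4 + 182 → 1425
End of period: [451, 599, 753, 1425]
[period 4]
Births: 599 × 0.418 = 250  |  753 × 0.159 = 120 → total 370
Group 2: 451 × 0.964 = 435
Group 3: 599 × 0.972 = 582
Group 4: 753 × 0.958 = 721
Net migration: Group 3 + 182 → 764; Group 4 + 182 → 903
End of period: [370, 435, 764, 903]
Scenario B total after 4 periods: 2472
Difference B − A = 2472 − 2586 = -114

-114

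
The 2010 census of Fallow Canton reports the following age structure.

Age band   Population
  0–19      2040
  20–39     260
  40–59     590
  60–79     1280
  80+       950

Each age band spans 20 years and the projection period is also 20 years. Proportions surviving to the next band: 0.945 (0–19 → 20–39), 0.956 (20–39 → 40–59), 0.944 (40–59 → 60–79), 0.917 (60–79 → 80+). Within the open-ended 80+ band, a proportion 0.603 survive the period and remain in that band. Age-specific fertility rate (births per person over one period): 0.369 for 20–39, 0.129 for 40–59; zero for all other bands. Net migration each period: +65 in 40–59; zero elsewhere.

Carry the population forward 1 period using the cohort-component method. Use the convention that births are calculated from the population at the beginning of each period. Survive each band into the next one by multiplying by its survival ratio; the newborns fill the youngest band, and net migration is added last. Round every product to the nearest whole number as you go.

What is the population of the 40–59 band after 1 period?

Period 1:
Births: 260 × 0.369 = 96 ; 590 × 0.129 = 76 ⇒ total 172
20–39: 2040 × 0.945 = 1928
40–59: 260 × 0.956 = 249
60–79: 590 × 0.944 = 557
80+: 1280 × 0.917 + 950 × 0.603 = 1174 + 573 = 1747
Net migration: 40–59 + 65 → 314
End of period: [172, 1928, 314, 557, 1747]

314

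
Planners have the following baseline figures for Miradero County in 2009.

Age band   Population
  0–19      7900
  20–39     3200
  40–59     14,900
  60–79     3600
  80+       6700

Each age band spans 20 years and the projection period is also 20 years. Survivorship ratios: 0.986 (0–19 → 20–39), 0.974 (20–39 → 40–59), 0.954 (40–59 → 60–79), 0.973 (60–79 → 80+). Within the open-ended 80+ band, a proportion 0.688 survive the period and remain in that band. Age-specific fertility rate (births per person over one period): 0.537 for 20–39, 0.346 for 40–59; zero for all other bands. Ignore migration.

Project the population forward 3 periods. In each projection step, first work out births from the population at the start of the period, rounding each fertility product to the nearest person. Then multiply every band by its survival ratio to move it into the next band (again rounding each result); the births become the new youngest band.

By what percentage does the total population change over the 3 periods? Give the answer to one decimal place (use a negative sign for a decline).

14.4

— Period 1 —
Births: 3200 × 0.537 = 1718, 14900 × 0.346 = 5155 ⇒ total 6873
20–39: 7900 × 0.986 = 7789
40–59: 3200 × 0.974 = 3117
60–79: 14900 × 0.954 = 14215
80+: 3600 × 0.973 + 6700 × 0.688 = 3503 + 4610 = 8113
→ [6873, 7789, 3117, 14215, 8113]
— Period 2 —
Births: 7789 × 0.537 = 4183, 3117 × 0.346 = 1078 ⇒ total 5261
20–39: 6873 × 0.986 = 6777
40–59: 7789 × 0.974 = 7586
60–79: 3117 × 0.954 = 2974
80+: 14215 × 0.973 + 8113 × 0.688 = 13831 + 5582 = 19413
→ [5261, 6777, 7586, 2974, 19413]
— Period 3 —
Births: 6777 × 0.537 = 3639, 7586 × 0.346 = 2625 ⇒ total 6264
20–39: 5261 × 0.986 = 5187
40–59: 6777 × 0.974 = 6601
60–79: 7586 × 0.954 = 7237
80+: 2974 × 0.973 + 19413 × 0.688 = 2894 + 13356 = 16250
→ [6264, 5187, 6601, 7237, 16250]
Total: 36300 → 41539; change = 5239; percentage change = 14.4%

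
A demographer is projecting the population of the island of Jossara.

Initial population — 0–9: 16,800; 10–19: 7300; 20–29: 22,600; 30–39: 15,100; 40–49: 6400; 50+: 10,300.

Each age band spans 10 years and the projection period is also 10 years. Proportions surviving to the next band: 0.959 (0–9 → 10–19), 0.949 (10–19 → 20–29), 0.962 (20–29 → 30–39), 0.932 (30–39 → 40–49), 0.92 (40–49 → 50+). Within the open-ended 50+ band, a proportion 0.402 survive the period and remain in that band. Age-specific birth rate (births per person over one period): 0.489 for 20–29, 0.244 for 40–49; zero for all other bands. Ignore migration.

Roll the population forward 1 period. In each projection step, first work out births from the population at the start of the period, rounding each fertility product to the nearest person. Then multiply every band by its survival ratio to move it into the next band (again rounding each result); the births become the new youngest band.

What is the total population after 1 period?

(Groups numbered youngest = 1 to oldest = 6.)
Period 1:
Births: 22600 × 0.489 = 11051  |  6400 × 0.244 = 1562 → 12613
Group 2: 16800 × 0.959 = 16111
Group 3: 7300 × 0.949 = 6928
Group 4: 22600 × 0.962 = 21741
Group 5: 15100 × 0.932 = 14073
Group 6: 6400 × 0.92 + 10300 × 0.402 = 5888 + 4141 = 10029
Population now: 0–9=12613, 10–19=16111, 20–29=6928, 30–39=21741, 40–49=14073, 50+=10029
Total after period 1: 12613 + 16111 + 6928 + 21741 + 14073 + 10029 = 81495

81495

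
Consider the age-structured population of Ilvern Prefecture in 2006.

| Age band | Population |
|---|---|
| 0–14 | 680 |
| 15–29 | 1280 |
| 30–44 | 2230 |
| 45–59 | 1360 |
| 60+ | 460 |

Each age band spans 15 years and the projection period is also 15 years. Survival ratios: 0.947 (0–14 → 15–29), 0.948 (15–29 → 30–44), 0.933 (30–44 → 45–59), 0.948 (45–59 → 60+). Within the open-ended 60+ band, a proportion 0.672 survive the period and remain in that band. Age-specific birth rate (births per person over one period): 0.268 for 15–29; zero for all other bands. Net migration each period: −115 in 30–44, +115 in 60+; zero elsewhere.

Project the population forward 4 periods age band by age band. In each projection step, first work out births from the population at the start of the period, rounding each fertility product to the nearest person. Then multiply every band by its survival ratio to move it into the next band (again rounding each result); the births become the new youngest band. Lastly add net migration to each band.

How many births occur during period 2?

After projecting period 1:
Births: 1280 × 0.268 = 343
15–29: 680 × 0.947 = 644
30–44: 1280 × 0.948 = 1213
45–59: 2230 × 0.933 = 2081
60+: 1360 × 0.948 + 460 × 0.672 = 1289 + 309 = 1598
Net migration: 30–44 − 115 → 1098; 60+ + 115 → 1713
Giving 343 / 644 / 1098 / 2081 / 1713.
After projecting period 2:
Births: 644 × 0.268 = 173
15–29: 343 × 0.947 = 325
30–44: 644 × 0.948 = 611
45–59: 1098 × 0.933 = 1024
60+: 2081 × 0.948 + 1713 × 0.672 = 1973 + 1151 = 3124
Net migration: 30–44 − 115 → 496; 60+ + 115 → 3239
Giving 173 / 325 / 496 / 1024 / 3239.

173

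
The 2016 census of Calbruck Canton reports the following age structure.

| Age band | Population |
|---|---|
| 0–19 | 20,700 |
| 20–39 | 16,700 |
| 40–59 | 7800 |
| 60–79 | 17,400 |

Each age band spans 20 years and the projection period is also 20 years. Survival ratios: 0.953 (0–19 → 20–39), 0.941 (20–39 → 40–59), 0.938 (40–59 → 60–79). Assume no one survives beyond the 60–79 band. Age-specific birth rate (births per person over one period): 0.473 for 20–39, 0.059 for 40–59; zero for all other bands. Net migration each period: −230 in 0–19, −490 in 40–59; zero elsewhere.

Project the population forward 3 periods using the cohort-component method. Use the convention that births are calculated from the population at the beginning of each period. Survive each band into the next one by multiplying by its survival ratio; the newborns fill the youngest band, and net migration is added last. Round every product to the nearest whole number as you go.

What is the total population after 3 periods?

37781

— Period 1 —
Births: 16700 × 0.473 = 7899  |  7800 × 0.059 = 460 → total 8359
20–39: 20700 × 0.953 = 19727
40–59: 16700 × 0.941 = 15715
60–79: 7800 × 0.938 = 7316
Net migration: 0–19 − 230 → 8129; 40–59 − 490 → 15225
Giving 8129 / 19727 / 15225 / 7316.
— Period 2 —
Births: 19727 × 0.473 = 9331  |  15225 × 0.059 = 898 → total 10229
20–39: 8129 × 0.953 = 7747
40–59: 19727 × 0.941 = 18563
60–79: 15225 × 0.938 = 14281
Net migration: 0–19 − 230 → 9999; 40–59 − 490 → 18073
Giving 9999 / 7747 / 18073 / 14281.
— Period 3 —
Births: 7747 × 0.473 = 3664  |  18073 × 0.059 = 1066 → total 4730
20–39: 9999 × 0.953 = 9529
40–59: 7747 × 0.941 = 7290
60–79: 18073 × 0.938 = 16952
Net migration: 0–19 − 230 → 4500; 40–59 − 490 → 6800
Giving 4500 / 9529 / 6800 / 16952.
Total after period 3: 4500 + 9529 + 6800 + 16952 = 37781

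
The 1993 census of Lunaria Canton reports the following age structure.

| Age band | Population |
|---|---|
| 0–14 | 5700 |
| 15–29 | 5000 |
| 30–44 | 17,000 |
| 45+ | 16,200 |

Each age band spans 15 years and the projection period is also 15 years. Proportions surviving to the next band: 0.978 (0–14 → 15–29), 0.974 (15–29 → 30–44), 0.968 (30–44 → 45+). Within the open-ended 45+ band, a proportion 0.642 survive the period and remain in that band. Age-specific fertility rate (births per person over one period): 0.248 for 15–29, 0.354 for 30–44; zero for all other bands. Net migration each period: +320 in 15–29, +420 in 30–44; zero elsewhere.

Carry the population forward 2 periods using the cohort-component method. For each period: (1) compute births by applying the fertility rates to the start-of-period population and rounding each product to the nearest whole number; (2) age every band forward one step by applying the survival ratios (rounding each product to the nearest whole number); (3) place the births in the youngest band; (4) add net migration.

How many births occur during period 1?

[period 1]
Births: 5000 * 0.248 = 1240, 17000 * 0.354 = 6018 → 7258
15–29: 5700 * 0.978 = 5575
30–44: 5000 * 0.974 = 4870
45+: 17000 * 0.968 + 16200 * 0.642 = 16456 + 10400 = 26856
Net migration: 15–29 + 320 → 5895; 30–44 + 420 → 5290
End of period: [7258, 5895, 5290, 26856]

7258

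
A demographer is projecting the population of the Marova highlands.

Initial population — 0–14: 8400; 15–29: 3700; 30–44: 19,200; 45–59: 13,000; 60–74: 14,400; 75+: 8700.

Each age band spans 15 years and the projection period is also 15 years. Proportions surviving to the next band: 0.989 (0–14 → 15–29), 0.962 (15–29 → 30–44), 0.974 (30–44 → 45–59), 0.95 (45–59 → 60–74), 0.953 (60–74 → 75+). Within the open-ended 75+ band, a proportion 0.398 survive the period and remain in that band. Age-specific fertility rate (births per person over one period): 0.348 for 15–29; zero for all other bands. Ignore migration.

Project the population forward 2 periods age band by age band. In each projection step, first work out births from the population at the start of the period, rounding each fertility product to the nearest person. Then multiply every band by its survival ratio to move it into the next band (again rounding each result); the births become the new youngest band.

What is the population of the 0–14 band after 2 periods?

Period 1:
Births: 3700 * 0.348 = 1288
15–29: 8400 * 0.989 = 8308
30–44: 3700 * 0.962 = 3559
45–59: 19200 * 0.974 = 18701
60–74: 13000 * 0.95 = 12350
75+: 14400 * 0.953 + 8700 * 0.398 = 13723 + 3463 = 17186
→ [1288, 8308, 3559, 18701, 12350, 17186]
Period 2:
Births: 8308 * 0.348 = 2891
15–29: 1288 * 0.989 = 1274
30–44: 8308 * 0.962 = 7992
45–59: 3559 * 0.974 = 3466
60–74: 18701 * 0.95 = 17766
75+: 12350 * 0.953 + 17186 * 0.398 = 11770 + 6840 = 18610
→ [2891, 1274, 7992, 3466, 17766, 18610]

2891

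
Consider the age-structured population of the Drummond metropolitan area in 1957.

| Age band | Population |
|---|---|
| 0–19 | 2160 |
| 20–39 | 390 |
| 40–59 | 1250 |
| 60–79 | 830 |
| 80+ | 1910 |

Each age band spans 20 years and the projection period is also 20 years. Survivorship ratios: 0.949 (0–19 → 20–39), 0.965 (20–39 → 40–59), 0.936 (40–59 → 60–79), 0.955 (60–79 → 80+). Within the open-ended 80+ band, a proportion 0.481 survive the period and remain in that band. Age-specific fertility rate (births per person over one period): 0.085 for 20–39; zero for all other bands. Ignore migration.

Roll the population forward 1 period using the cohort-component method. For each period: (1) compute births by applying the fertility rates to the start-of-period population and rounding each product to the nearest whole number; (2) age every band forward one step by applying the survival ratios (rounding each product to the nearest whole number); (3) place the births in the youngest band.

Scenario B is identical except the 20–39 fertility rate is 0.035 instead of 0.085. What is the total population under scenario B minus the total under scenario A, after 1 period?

— Period 1 —
Births: 390 * 0.085 = 33
20–39: 2160 * 0.949 = 2050
40–59: 390 * 0.965 = 376
60–79: 1250 * 0.936 = 1170
80+: 830 * 0.955 + 1910 * 0.481 = 793 + 919 = 1712
Giving 33 / 2050 / 376 / 1170 / 1712.
Scenario A total after 1 period: 5341
Scenario B projection —
— Period 1 —
Births: 390 * 0.035 = 14
20–39: 2160 * 0.949 = 2050
40–59: 390 * 0.965 = 376
60–79: 1250 * 0.936 = 1170
80+: 830 * 0.955 + 1910 * 0.481 = 793 + 919 = 1712
Giving 14 / 2050 / 376 / 1170 / 1712.
Scenario B total after 1 period: 5322
Difference B − A = 5322 − 5341 = -19

-19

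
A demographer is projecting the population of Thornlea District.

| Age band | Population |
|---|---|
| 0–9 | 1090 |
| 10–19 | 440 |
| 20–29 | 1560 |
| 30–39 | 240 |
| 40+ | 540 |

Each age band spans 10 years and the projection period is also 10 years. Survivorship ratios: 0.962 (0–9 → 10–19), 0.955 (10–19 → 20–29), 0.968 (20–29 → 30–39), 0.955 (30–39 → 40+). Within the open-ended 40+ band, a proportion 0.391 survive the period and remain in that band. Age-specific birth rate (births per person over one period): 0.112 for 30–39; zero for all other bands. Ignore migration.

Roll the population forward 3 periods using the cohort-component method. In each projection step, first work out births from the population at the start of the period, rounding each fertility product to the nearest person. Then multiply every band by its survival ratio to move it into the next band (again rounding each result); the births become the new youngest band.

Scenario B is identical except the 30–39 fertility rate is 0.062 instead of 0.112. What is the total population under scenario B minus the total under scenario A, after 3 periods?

-106

Call the groups 1 to 5, youngest first.
— Period 1 —
Births: 240 * 0.112 = 27
Group 2: 1090 * 0.962 = 1049
Group 3: 440 * 0.955 = 420
Group 4: 1560 * 0.968 = 1510
Group 5: 240 * 0.955 + 540 * 0.391 = 229 + 211 = 440
Giving 27 / 1049 / 420 / 1510 / 440.
— Period 2 —
Births: 1510 * 0.112 = 169
Group 2: 27 * 0.962 = 26
Group 3: 1049 * 0.955 = 1002
Group 4: 420 * 0.968 = 407
Group 5: 1510 * 0.955 + 440 * 0.391 = 1442 + 172 = 1614
Giving 169 / 26 / 1002 / 407 / 1614.
— Period 3 —
Births: 407 * 0.112 = 46
Group 2: 169 * 0.962 = 163
Group 3: 26 * 0.955 = 25
Group 4: 1002 * 0.968 = 970
Group 5: 407 * 0.955 + 1614 * 0.391 = 389 + 631 = 1020
Giving 46 / 163 / 25 / 970 / 1020.
Scenario A total after 3 periods: 2224
Scenario B projection —
— Period 1 —
Births: 240 * 0.062 = 15
Group 2: 1090 * 0.962 = 1049
Group 3: 440 * 0.955 = 420
Group 4: 1560 * 0.968 = 1510
Group 5: 240 * 0.955 + 540 * 0.391 = 229 + 211 = 440
Giving 15 / 1049 / 420 / 1510 / 440.
— Period 2 —
Births: 1510 * 0.062 = 94
Group 2: 15 * 0.962 = 14
Group 3: 1049 * 0.955 = 1002
Group 4: 420 * 0.968 = 407
Group 5: 1510 * 0.955 + 440 * 0.391 = 1442 + 172 = 1614
Giving 94 / 14 / 1002 / 407 / 1614.
— Period 3 —
Births: 407 * 0.062 = 25
Group 2: 94 * 0.962 = 90
Group 3: 14 * 0.955 = 13
Group 4: 1002 * 0.968 = 970
Group 5: 407 * 0.955 + 1614 * 0.391 = 389 + 631 = 1020
Giving 25 / 90 / 13 / 970 / 1020.
Scenario B total after 3 periods: 2118
Difference B − A = 2118 − 2224 = -106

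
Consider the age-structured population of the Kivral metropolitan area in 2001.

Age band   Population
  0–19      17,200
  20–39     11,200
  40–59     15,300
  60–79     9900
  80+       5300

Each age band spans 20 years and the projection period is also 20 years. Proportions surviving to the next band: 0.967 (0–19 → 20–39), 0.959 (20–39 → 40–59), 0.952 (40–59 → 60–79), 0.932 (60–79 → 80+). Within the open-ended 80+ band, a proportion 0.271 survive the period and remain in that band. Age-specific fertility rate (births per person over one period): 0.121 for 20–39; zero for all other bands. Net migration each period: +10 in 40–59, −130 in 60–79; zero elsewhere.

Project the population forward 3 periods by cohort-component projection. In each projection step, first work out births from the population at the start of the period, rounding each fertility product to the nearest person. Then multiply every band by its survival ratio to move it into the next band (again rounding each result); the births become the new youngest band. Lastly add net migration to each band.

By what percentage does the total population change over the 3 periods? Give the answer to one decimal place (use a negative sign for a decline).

[period 1]
Births: 11200 * 0.121 = 1355
20–39: 17200 * 0.967 = 16632
40–59: 11200 * 0.959 = 10741
60–79: 15300 * 0.952 = 14566
80+: 9900 * 0.932 + 5300 * 0.271 = 9227 + 1436 = 10663
Net migration: 40–59 + 10 → 10751; 60–79 − 130 → 14436
→ [1355, 16632, 10751, 14436, 10663]
[period 2]
Births: 16632 * 0.121 = 2012
20–39: 1355 * 0.967 = 1310
40–59: 16632 * 0.959 = 15950
60–79: 10751 * 0.952 = 10235
80+: 14436 * 0.932 + 10663 * 0.271 = 13454 + 2890 = 16344
Net migration: 40–59 + 10 → 15960; 60–79 − 130 → 10105
→ [2012, 1310, 15960, 10105, 16344]
[period 3]
Births: 1310 * 0.121 = 159
20–39: 2012 * 0.967 = 1946
40–59: 1310 * 0.959 = 1256
60–79: 15960 * 0.952 = 15194
80+: 10105 * 0.932 + 16344 * 0.271 = 9418 + 4429 = 13847
Net migration: 40–59 + 10 → 1266; 60–79 − 130 → 15064
→ [159, 1946, 1266, 15064, 13847]
Total: 58900 → 32282; change = -26618; percentage change = -45.2%

-45.2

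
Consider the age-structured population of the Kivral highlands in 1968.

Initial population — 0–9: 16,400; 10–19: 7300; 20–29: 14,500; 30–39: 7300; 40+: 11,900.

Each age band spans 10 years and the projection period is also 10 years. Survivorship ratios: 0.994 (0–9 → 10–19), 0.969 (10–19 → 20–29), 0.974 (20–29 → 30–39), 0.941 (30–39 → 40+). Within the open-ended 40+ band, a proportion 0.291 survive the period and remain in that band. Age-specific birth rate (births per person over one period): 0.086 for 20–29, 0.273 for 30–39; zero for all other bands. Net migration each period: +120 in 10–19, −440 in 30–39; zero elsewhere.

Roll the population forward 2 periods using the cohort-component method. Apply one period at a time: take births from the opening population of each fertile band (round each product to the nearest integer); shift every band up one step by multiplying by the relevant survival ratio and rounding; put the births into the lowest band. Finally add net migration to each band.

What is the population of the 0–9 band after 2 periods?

[period 1]
Births: 14500 × 0.086 = 1247, 7300 × 0.273 = 1993 ⇒ total 3240
10–19: 16400 × 0.994 = 16302
20–29: 7300 × 0.969 = 7074
30–39: 14500 × 0.974 = 14123
40+: 7300 × 0.941 + 11900 × 0.291 = 6869 + 3463 = 10332
Net migration: 10–19 + 120 → 16422; 30–39 − 440 → 13683
→ [3240, 16422, 7074, 13683, 10332]
[period 2]
Births: 7074 × 0.086 = 608, 13683 × 0.273 = 3735 ⇒ total 4343
10–19: 3240 × 0.994 = 3221
20–29: 16422 × 0.969 = 15913
30–39: 7074 × 0.974 = 6890
40+: 13683 × 0.941 + 10332 × 0.291 = 12876 + 3007 = 15883
Net migration: 10–19 + 120 → 3341; 30–39 − 440 → 6450
→ [4343, 3341, 15913, 6450, 15883]

4343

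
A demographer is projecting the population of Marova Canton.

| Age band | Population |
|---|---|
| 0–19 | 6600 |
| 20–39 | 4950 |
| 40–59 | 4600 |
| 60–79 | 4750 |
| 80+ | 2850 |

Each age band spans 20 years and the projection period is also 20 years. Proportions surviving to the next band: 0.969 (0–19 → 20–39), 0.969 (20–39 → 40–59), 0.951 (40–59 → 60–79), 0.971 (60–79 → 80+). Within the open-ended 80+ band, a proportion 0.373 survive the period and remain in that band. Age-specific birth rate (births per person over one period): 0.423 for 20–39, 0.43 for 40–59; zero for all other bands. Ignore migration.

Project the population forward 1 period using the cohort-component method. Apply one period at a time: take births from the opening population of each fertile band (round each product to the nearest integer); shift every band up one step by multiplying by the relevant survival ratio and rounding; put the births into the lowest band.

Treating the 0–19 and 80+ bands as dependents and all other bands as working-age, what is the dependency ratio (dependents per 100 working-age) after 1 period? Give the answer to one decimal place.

62.6

After projecting period 1:
Births: 4950 * 0.423 = 2094, 4600 * 0.43 = 1978 → 4072
20–39: 6600 * 0.969 = 6395
40–59: 4950 * 0.969 = 4797
60–79: 4600 * 0.951 = 4375
80+: 4750 * 0.971 + 2850 * 0.373 = 4612 + 1063 = 5675
Giving 4072 / 6395 / 4797 / 4375 / 5675.
Dependents (band 0–19 + band 80+) = 4072 + 5675 = 9747; working-age = 15567; ratio = 9747/15567 × 100 = 62.6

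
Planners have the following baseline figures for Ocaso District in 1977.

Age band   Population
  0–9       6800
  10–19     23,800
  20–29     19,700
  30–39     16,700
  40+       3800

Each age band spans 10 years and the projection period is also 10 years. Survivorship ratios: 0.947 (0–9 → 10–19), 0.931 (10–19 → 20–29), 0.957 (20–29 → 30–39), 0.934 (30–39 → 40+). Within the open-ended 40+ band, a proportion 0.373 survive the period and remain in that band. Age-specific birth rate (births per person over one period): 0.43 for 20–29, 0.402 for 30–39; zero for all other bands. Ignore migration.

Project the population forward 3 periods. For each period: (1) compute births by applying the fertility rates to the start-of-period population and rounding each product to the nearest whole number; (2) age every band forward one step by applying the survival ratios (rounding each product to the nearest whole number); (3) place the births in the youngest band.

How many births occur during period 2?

17107

Period 1.
Births: 19700 × 0.43 = 8471, 16700 × 0.402 = 6713 ⇒ total 15184
10–19: 6800 × 0.947 = 6440
20–29: 23800 × 0.931 = 22158
30–39: 19700 × 0.957 = 18853
40+: 16700 × 0.934 + 3800 × 0.373 = 15598 + 1417 = 17015
→ [15184, 6440, 22158, 18853, 17015]
Period 2.
Births: 22158 × 0.43 = 9528, 18853 × 0.402 = 7579 ⇒ total 17107
10–19: 15184 × 0.947 = 14379
20–29: 6440 × 0.931 = 5996
30–39: 22158 × 0.957 = 21205
40+: 18853 × 0.934 + 17015 × 0.373 = 17609 + 6347 = 23956
→ [17107, 14379, 5996, 21205, 23956]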